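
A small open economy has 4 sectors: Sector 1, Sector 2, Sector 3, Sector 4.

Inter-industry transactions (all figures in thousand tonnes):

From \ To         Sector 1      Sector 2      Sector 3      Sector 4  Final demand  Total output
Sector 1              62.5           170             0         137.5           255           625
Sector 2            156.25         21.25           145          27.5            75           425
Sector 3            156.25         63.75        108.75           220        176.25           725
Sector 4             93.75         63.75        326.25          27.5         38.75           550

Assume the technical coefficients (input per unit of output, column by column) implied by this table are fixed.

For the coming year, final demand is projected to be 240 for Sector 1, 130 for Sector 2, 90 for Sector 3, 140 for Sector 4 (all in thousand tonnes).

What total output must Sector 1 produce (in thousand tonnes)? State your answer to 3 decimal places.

Technical coefficients a_ij = z_ij / X_j:
  a_11 = 62.5/625 = 0.10, a_21 = 156.25/625 = 0.25, a_31 = 156.25/625 = 0.25, a_41 = 93.75/625 = 0.15
  a_12 = 170/425 = 0.40, a_22 = 21.25/425 = 0.05, a_32 = 63.75/425 = 0.15, a_42 = 63.75/425 = 0.15
  a_13 = 0/725 = 0.00, a_23 = 145/725 = 0.20, a_33 = 108.75/725 = 0.15, a_43 = 326.25/725 = 0.45
  a_14 = 137.5/550 = 0.25, a_24 = 27.5/550 = 0.05, a_34 = 220/550 = 0.40, a_44 = 27.5/550 = 0.05
I − A =
  [   0.90    -0.40     0.00    -0.25]
  [  -0.25     0.95    -0.20    -0.05]
  [  -0.25    -0.15     0.85    -0.40]
  [  -0.15    -0.15    -0.45     0.95]
Compute the cofactors C_ij = (−1)^(i+j)·(3×3 minor ij) of I−A; the adjugate is their transpose:
adj(I−A) = Cᵀ =
  [ 0.545875   0.299750   0.199375   0.243375]
  [ 0.228375   0.504750   0.211875   0.175875]
  [ 0.332500   0.305000   0.662500   0.382500]
  [ 0.279750   0.271500   0.378750   0.594750]
det(I−A) = Σ_j (I−A)_1j·C_1j = (0.90)(0.545875) + (-0.40)(0.228375) + (0.00)(0.332500) + (-0.25)(0.279750) = 0.3300
(I − A)⁻¹ = adj(I−A) / det(I−A) ≈
  [   1.6542     0.9083     0.6042     0.7375]
  [   0.6920     1.5295     0.6420     0.5330]
  [   1.0076     0.9242     2.0076     1.1591]
  [   0.8477     0.8227     1.1477     1.8023]
x = (I − A)⁻¹ d = adj(I−A)·d / det(I−A), with det(I−A) = 0.3300:
  x_1 = (0.545875·240 + 0.299750·130 + 0.199375·90 + 0.243375·140) / 0.3300 = 221.99375 / 0.3300 ≈ 672.708
  x_2 = (0.228375·240 + 0.504750·130 + 0.211875·90 + 0.175875·140) / 0.3300 = 164.11875 / 0.3300 ≈ 497.330
  x_3 = (0.332500·240 + 0.305000·130 + 0.662500·90 + 0.382500·140) / 0.3300 = 232.625 / 0.3300 ≈ 704.924
  x_4 = (0.279750·240 + 0.271500·130 + 0.378750·90 + 0.594750·140) / 0.3300 = 219.7875 / 0.3300 ≈ 666.023

x_1 = 672.708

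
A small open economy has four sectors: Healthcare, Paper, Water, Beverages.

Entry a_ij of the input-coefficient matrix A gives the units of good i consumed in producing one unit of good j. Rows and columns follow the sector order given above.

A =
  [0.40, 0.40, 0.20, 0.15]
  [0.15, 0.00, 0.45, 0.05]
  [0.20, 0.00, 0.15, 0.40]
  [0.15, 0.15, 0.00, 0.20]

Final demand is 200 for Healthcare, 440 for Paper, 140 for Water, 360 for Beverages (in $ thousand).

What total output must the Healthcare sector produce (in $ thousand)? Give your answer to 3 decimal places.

I − A =
  [   0.60    -0.40    -0.20    -0.15]
  [  -0.15     1.00    -0.45    -0.05]
  [  -0.20     0.00     0.85    -0.40]
  [  -0.15    -0.15     0.00     0.80]
Compute the cofactors C_ij = (−1)^(i+j)·(3×3 minor ij) of I−A; the adjugate is their transpose:
adj(I−A) = Cᵀ =
  [ 0.646625   0.303125   0.312625   0.296500]
  [ 0.207375   0.344875   0.231375   0.176125]
  [ 0.227500   0.128500   0.398625   0.250000]
  [ 0.160125   0.121500   0.102000   0.383000]
det(I−A) = Σ_j (I−A)_1j·C_1j = (0.60)(0.646625) + (-0.40)(0.207375) + (-0.20)(0.227500) + (-0.15)(0.160125) = 0.23550625
(I − A)⁻¹ = adj(I−A) / det(I−A) ≈
  [   2.7457     1.2871     1.3275     1.2590]
  [   0.8805     1.4644     0.9825     0.7479]
  [   0.9660     0.5456     1.6926     1.0615]
  [   0.6799     0.5159     0.4331     1.6263]
x = (I − A)⁻¹ d = adj(I−A)·d / det(I−A), with det(I−A) = 0.23550625:
  x_1 = (0.646625·200 + 0.303125·440 + 0.312625·140 + 0.296500·360) / 0.23550625 = 413.2075 / 0.23550625 ≈ 1754.550
  x_2 = (0.207375·200 + 0.344875·440 + 0.231375·140 + 0.176125·360) / 0.23550625 = 289.0175 / 0.23550625 ≈ 1227.218
  x_3 = (0.227500·200 + 0.128500·440 + 0.398625·140 + 0.250000·360) / 0.23550625 = 247.8475 / 0.23550625 ≈ 1052.403
  x_4 = (0.160125·200 + 0.121500·440 + 0.102000·140 + 0.383000·360) / 0.23550625 = 237.645 / 0.23550625 ≈ 1009.081

x_1 = 1754.550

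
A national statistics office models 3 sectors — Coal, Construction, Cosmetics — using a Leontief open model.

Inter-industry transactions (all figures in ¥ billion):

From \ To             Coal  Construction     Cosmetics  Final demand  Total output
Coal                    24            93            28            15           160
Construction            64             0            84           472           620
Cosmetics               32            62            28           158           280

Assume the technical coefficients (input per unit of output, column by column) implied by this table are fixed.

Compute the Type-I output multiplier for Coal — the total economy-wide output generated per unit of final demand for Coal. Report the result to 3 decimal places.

Technical coefficients a_ij = z_ij / X_j:
  a_11 = 24/160 = 0.15, a_21 = 64/160 = 0.40, a_31 = 32/160 = 0.20
  a_12 = 93/620 = 0.15, a_22 = 0/620 = 0.00, a_32 = 62/620 = 0.10
  a_13 = 28/280 = 0.10, a_23 = 84/280 = 0.30, a_33 = 28/280 = 0.10
I − A =
  [   0.85    -0.15    -0.10]
  [  -0.40     1.00    -0.30]
  [  -0.20    -0.10     0.90]
Cofactors of I−A, C_ij = (−1)^(i+j)·(minor ij) (rows/columns in the sector order above):
  C_11 = (1.00)(0.90) − (-0.30)(-0.10) = 0.8700
  C_12 = −[(-0.40)(0.90) − (-0.30)(-0.20)] = 0.4200
  C_13 = (-0.40)(-0.10) − (1.00)(-0.20) = 0.2400
  C_21 = −[(-0.15)(0.90) − (-0.10)(-0.10)] = 0.1450
  C_22 = (0.85)(0.90) − (-0.10)(-0.20) = 0.7450
  C_23 = −[(0.85)(-0.10) − (-0.15)(-0.20)] = 0.1150
  C_31 = (-0.15)(-0.30) − (-0.10)(1.00) = 0.1450
  C_32 = −[(0.85)(-0.30) − (-0.10)(-0.40)] = 0.2950
  C_33 = (0.85)(1.00) − (-0.15)(-0.40) = 0.7900
det(I−A) = Σ_j (I−A)_1j·C_1j = (0.85)(0.8700) + (-0.15)(0.4200) + (-0.10)(0.2400) = 0.6525
adj(I−A) = Cᵀ =
  [ 0.8700   0.1450   0.1450]
  [ 0.4200   0.7450   0.2950]
  [ 0.2400   0.1150   0.7900]
(I − A)⁻¹ = adj(I−A) / det(I−A) ≈
  [   1.3333     0.2222     0.2222]
  [   0.6437     1.1418     0.4521]
  [   0.3678     0.1762     1.2107]
The output multiplier for sector j is the column-j sum of the Leontief inverse (I − A)⁻¹ = adj(I−A) / det(I−A).
Column 1 of adj(I−A): (0.8700, 0.4200, 0.2400); det(I−A) = 0.6525.
m_1 = (0.8700 + 0.4200 + 0.2400) / 0.6525 = 1.53 / 0.6525 ≈ 2.345.

m_1 = 2.345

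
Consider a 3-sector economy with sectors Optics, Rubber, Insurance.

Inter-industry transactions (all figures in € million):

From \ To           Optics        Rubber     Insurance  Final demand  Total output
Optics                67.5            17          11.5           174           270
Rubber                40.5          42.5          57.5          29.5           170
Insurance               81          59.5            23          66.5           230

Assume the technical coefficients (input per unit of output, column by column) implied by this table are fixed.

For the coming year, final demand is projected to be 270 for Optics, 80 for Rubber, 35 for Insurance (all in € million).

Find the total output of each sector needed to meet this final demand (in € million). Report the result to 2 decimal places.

Technical coefficients a_ij = z_ij / X_j:
  a_11 = 67.5/270 = 0.25, a_21 = 40.5/270 = 0.15, a_31 = 81/270 = 0.30
  a_12 = 17/170 = 0.10, a_22 = 42.5/170 = 0.25, a_32 = 59.5/170 = 0.35
  a_13 = 11.5/230 = 0.05, a_23 = 57.5/230 = 0.25, a_33 = 23/230 = 0.10
I − A =
  [   0.75    -0.10    -0.05]
  [  -0.15     0.75    -0.25]
  [  -0.30    -0.35     0.90]
Cofactors of I−A, C_ij = (−1)^(i+j)·(minor ij) (rows/columns in the sector order above):
  C_11 = (0.75)(0.90) − (-0.25)(-0.35) = 0.5875
  C_12 = −[(-0.15)(0.90) − (-0.25)(-0.30)] = 0.2100
  C_13 = (-0.15)(-0.35) − (0.75)(-0.30) = 0.2775
  C_21 = −[(-0.10)(0.90) − (-0.05)(-0.35)] = 0.1075
  C_22 = (0.75)(0.90) − (-0.05)(-0.30) = 0.6600
  C_23 = −[(0.75)(-0.35) − (-0.10)(-0.30)] = 0.2925
  C_31 = (-0.10)(-0.25) − (-0.05)(0.75) = 0.0625
  C_32 = −[(0.75)(-0.25) − (-0.05)(-0.15)] = 0.1950
  C_33 = (0.75)(0.75) − (-0.10)(-0.15) = 0.5475
det(I−A) = Σ_j (I−A)_1j·C_1j = (0.75)(0.5875) + (-0.10)(0.2100) + (-0.05)(0.2775) = 0.40575
adj(I−A) = Cᵀ =
  [ 0.5875   0.1075   0.0625]
  [ 0.2100   0.6600   0.1950]
  [ 0.2775   0.2925   0.5475]
(I − A)⁻¹ = adj(I−A) / det(I−A) ≈
  [   1.4479     0.2649     0.1540]
  [   0.5176     1.6266     0.4806]
  [   0.6839     0.7209     1.3494]
x = (I − A)⁻¹ d = adj(I−A)·d / det(I−A), with det(I−A) = 0.40575:
  x_1 = (0.5875·270 + 0.1075·80 + 0.0625·35) / 0.40575 = 169.4125 / 0.40575 ≈ 417.53
  x_2 = (0.2100·270 + 0.6600·80 + 0.1950·35) / 0.40575 = 116.325 / 0.40575 ≈ 286.69
  x_3 = (0.2775·270 + 0.2925·80 + 0.5475·35) / 0.40575 = 117.4875 / 0.40575 ≈ 289.56

x_1 = 417.53, x_2 = 286.69, x_3 = 289.56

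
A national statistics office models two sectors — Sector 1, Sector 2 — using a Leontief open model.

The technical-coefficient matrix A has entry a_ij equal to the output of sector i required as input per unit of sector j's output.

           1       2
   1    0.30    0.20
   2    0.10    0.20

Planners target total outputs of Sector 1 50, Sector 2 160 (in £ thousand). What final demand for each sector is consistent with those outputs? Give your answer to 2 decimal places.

I − A =
  [   0.70    -0.20]
  [  -0.10     0.80]
d = (I − A) x:
  d_1 = (+0.70)·50 + (-0.20)·160 = 3.00
  d_2 = (-0.10)·50 + (+0.80)·160 = 123.00

d_1 = 3.00, d_2 = 123.00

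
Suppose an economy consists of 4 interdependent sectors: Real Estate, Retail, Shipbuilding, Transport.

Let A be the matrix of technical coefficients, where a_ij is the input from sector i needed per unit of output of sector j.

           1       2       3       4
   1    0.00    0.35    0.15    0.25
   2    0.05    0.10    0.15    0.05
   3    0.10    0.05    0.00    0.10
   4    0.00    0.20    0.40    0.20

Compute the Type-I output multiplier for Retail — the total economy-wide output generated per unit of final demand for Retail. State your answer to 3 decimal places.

m_2 = 2.237

I − A =
  [   1.00    -0.35    -0.15    -0.25]
  [  -0.05     0.90    -0.15    -0.05]
  [  -0.10    -0.05     1.00    -0.10]
  [   0.00    -0.20    -0.40     0.80]
Compute the cofactors C_ij = (−1)^(i+j)·(3×3 minor ij) of I−A; the adjugate is their transpose:
adj(I−A) = Cᵀ =
  [ 0.664000   0.330000   0.253000   0.259750]
  [ 0.052000   0.738000   0.151000   0.081250]
  [ 0.074000   0.093000   0.693500   0.115625]
  [ 0.050000   0.231000   0.384500   0.855875]
det(I−A) = Σ_j (I−A)_1j·C_1j = (1.00)(0.664000) + (-0.35)(0.052000) + (-0.15)(0.074000) + (-0.25)(0.050000) = 0.6222
(I − A)⁻¹ = adj(I−A) / det(I−A) ≈
  [   1.0672     0.5304     0.4066     0.4175]
  [   0.0836     1.1861     0.2427     0.1306]
  [   0.1189     0.1495     1.1146     0.1858]
  [   0.0804     0.3713     0.6180     1.3756]
The output multiplier for sector j is the column-j sum of the Leontief inverse (I − A)⁻¹ = adj(I−A) / det(I−A).
Column 2 of adj(I−A): (0.330000, 0.738000, 0.093000, 0.231000); det(I−A) = 0.6222.
m_2 = (0.330000 + 0.738000 + 0.093000 + 0.231000) / 0.6222 = 1.392 / 0.6222 ≈ 2.237.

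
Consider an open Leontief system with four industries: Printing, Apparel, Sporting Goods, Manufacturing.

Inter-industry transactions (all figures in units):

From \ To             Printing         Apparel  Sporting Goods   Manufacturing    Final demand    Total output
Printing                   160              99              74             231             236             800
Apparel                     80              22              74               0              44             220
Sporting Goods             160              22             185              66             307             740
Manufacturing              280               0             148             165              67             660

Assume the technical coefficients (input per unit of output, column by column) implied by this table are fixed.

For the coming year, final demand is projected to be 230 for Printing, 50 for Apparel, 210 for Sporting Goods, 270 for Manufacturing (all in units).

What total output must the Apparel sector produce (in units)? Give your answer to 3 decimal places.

x_2 = 236.520

Technical coefficients a_ij = z_ij / X_j:
  a_11 = 160/800 = 0.20, a_21 = 80/800 = 0.10, a_31 = 160/800 = 0.20, a_41 = 280/800 = 0.35
  a_12 = 99/220 = 0.45, a_22 = 22/220 = 0.10, a_32 = 22/220 = 0.10, a_42 = 0/220 = 0.00
  a_13 = 74/740 = 0.10, a_23 = 74/740 = 0.10, a_33 = 185/740 = 0.25, a_43 = 148/740 = 0.20
  a_14 = 231/660 = 0.35, a_24 = 0/660 = 0.00, a_34 = 66/660 = 0.10, a_44 = 165/660 = 0.25
I − A =
  [   0.80    -0.45    -0.10    -0.35]
  [  -0.10     0.90    -0.10     0.00]
  [  -0.20    -0.10     0.75    -0.10]
  [  -0.35     0.00    -0.20     0.75]
Compute the cofactors C_ij = (−1)^(i+j)·(3×3 minor ij) of I−A; the adjugate is their transpose:
adj(I−A) = Cᵀ =
  [ 0.480750   0.258625   0.164250   0.246250]
  [ 0.072750   0.309625   0.062250   0.042250]
  [ 0.174000   0.131000   0.396000   0.134000]
  [ 0.270750   0.155625   0.182250   0.470250]
det(I−A) = Σ_j (I−A)_1j·C_1j = (0.80)(0.480750) + (-0.45)(0.072750) + (-0.10)(0.174000) + (-0.35)(0.270750) = 0.2397
(I − A)⁻¹ = adj(I−A) / det(I−A) ≈
  [   2.0056     1.0790     0.6852     1.0273]
  [   0.3035     1.2917     0.2597     0.1763]
  [   0.7259     0.5465     1.6521     0.5590]
  [   1.1295     0.6492     0.7603     1.9618]
x = (I − A)⁻¹ d = adj(I−A)·d / det(I−A), with det(I−A) = 0.2397:
  x_1 = (0.480750·230 + 0.258625·50 + 0.164250·210 + 0.246250·270) / 0.2397 = 224.48375 / 0.2397 ≈ 936.520
  x_2 = (0.072750·230 + 0.309625·50 + 0.062250·210 + 0.042250·270) / 0.2397 = 56.69375 / 0.2397 ≈ 236.520
  x_3 = (0.174000·230 + 0.131000·50 + 0.396000·210 + 0.134000·270) / 0.2397 = 165.91 / 0.2397 ≈ 692.157
  x_4 = (0.270750·230 + 0.155625·50 + 0.182250·210 + 0.470250·270) / 0.2397 = 235.29375 / 0.2397 ≈ 981.618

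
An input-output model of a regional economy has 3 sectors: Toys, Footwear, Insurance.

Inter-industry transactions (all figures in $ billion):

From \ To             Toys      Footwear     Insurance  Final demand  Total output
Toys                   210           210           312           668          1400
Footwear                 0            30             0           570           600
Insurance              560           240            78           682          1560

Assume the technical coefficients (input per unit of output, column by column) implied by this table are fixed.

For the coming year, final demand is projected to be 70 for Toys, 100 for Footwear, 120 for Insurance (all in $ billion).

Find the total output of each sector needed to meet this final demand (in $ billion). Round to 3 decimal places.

x_1 = 184.084, x_2 = 105.263, x_3 = 248.146

Technical coefficients a_ij = z_ij / X_j:
  a_11 = 210/1400 = 0.15, a_21 = 0/1400 = 0.00, a_31 = 560/1400 = 0.40
  a_12 = 210/600 = 0.35, a_22 = 30/600 = 0.05, a_32 = 240/600 = 0.40
  a_13 = 312/1560 = 0.20, a_23 = 0/1560 = 0.00, a_33 = 78/1560 = 0.05
I − A =
  [   0.85    -0.35    -0.20]
  [   0.00     0.95     0.00]
  [  -0.40    -0.40     0.95]
Cofactors of I−A, C_ij = (−1)^(i+j)·(minor ij) (rows/columns in the sector order above):
  C_11 = (0.95)(0.95) − (0.00)(-0.40) = 0.9025
  C_12 = −[(0.00)(0.95) − (0.00)(-0.40)] = 0.0000
  C_13 = (0.00)(-0.40) − (0.95)(-0.40) = 0.3800
  C_21 = −[(-0.35)(0.95) − (-0.20)(-0.40)] = 0.4125
  C_22 = (0.85)(0.95) − (-0.20)(-0.40) = 0.7275
  C_23 = −[(0.85)(-0.40) − (-0.35)(-0.40)] = 0.4800
  C_31 = (-0.35)(0.00) − (-0.20)(0.95) = 0.1900
  C_32 = −[(0.85)(0.00) − (-0.20)(0.00)] = 0.0000
  C_33 = (0.85)(0.95) − (-0.35)(0.00) = 0.8075
det(I−A) = Σ_j (I−A)_1j·C_1j = (0.85)(0.9025) + (-0.35)(0.0000) + (-0.20)(0.3800) = 0.691125
adj(I−A) = Cᵀ =
  [ 0.9025   0.4125   0.1900]
  [ 0.0000   0.7275   0.0000]
  [ 0.3800   0.4800   0.8075]
(I − A)⁻¹ = adj(I−A) / det(I−A) ≈
  [   1.3058     0.5969     0.2749]
  [   0.0000     1.0526     0.0000]
  [   0.5498     0.6945     1.1684]
x = (I − A)⁻¹ d = adj(I−A)·d / det(I−A), with det(I−A) = 0.691125:
  x_1 = (0.9025·70 + 0.4125·100 + 0.1900·120) / 0.691125 = 127.225 / 0.691125 ≈ 184.084
  x_2 = (0.0000·70 + 0.7275·100 + 0.0000·120) / 0.691125 = 72.75 / 0.691125 ≈ 105.263
  x_3 = (0.3800·70 + 0.4800·100 + 0.8075·120) / 0.691125 = 171.50 / 0.691125 ≈ 248.146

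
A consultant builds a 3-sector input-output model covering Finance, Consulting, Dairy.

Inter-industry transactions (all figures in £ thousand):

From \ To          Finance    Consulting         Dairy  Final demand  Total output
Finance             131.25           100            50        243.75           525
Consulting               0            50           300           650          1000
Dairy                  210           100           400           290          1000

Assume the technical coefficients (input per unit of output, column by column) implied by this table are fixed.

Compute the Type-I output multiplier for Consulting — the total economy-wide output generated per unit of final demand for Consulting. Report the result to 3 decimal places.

m_C = 1.631

Technical coefficients a_ij = z_ij / X_j:
  a_FF = 131.25/525 = 0.25, a_CF = 0/525 = 0.00, a_DF = 210/525 = 0.40
  a_FC = 100/1000 = 0.10, a_CC = 50/1000 = 0.05, a_DC = 100/1000 = 0.10
  a_FD = 50/1000 = 0.05, a_CD = 300/1000 = 0.30, a_DD = 400/1000 = 0.40
I − A =
  [   0.75    -0.10    -0.05]
  [   0.00     0.95    -0.30]
  [  -0.40    -0.10     0.60]
Cofactors of I−A, C_ij = (−1)^(i+j)·(minor ij) (rows/columns in the sector order above):
  C_11 = (0.95)(0.60) − (-0.30)(-0.10) = 0.5400
  C_12 = −[(0.00)(0.60) − (-0.30)(-0.40)] = 0.1200
  C_13 = (0.00)(-0.10) − (0.95)(-0.40) = 0.3800
  C_21 = −[(-0.10)(0.60) − (-0.05)(-0.10)] = 0.0650
  C_22 = (0.75)(0.60) − (-0.05)(-0.40) = 0.4300
  C_23 = −[(0.75)(-0.10) − (-0.10)(-0.40)] = 0.1150
  C_31 = (-0.10)(-0.30) − (-0.05)(0.95) = 0.0775
  C_32 = −[(0.75)(-0.30) − (-0.05)(0.00)] = 0.2250
  C_33 = (0.75)(0.95) − (-0.10)(0.00) = 0.7125
det(I−A) = Σ_j (I−A)_1j·C_1j = (0.75)(0.5400) + (-0.10)(0.1200) + (-0.05)(0.3800) = 0.3740
adj(I−A) = Cᵀ =
  [ 0.5400   0.0650   0.0775]
  [ 0.1200   0.4300   0.2250]
  [ 0.3800   0.1150   0.7125]
(I − A)⁻¹ = adj(I−A) / det(I−A) ≈
  [   1.4439     0.1738     0.2072]
  [   0.3209     1.1497     0.6016]
  [   1.0160     0.3075     1.9051]
The output multiplier for sector j is the column-j sum of the Leontief inverse (I − A)⁻¹ = adj(I−A) / det(I−A).
Column C of adj(I−A): (0.0650, 0.4300, 0.1150); det(I−A) = 0.3740.
m_C = (0.0650 + 0.4300 + 0.1150) / 0.3740 = 0.61 / 0.3740 ≈ 1.631.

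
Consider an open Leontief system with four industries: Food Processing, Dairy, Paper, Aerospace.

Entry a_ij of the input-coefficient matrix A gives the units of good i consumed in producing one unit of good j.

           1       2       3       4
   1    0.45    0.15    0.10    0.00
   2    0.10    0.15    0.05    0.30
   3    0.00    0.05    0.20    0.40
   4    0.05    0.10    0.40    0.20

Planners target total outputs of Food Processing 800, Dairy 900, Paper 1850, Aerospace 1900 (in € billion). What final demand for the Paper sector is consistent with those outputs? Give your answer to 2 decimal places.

d_3 = 675.00

I − A =
  [   0.55    -0.15    -0.10     0.00]
  [  -0.10     0.85    -0.05    -0.30]
  [   0.00    -0.05     0.80    -0.40]
  [  -0.05    -0.10    -0.40     0.80]
d = (I − A) x:
  d_1 = (+0.55)·800 + (-0.15)·900 + (-0.10)·1850 + (+0.00)·1900 = 120.00
  d_2 = (-0.10)·800 + (+0.85)·900 + (-0.05)·1850 + (-0.30)·1900 = 22.50
  d_3 = (+0.00)·800 + (-0.05)·900 + (+0.80)·1850 + (-0.40)·1900 = 675.00
  d_4 = (-0.05)·800 + (-0.10)·900 + (-0.40)·1850 + (+0.80)·1900 = 650.00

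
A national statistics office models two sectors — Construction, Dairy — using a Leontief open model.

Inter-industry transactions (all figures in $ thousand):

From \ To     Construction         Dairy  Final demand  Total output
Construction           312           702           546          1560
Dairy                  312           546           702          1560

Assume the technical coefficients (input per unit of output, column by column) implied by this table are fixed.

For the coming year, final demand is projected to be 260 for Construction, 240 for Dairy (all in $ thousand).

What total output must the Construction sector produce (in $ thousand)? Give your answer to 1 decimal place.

x_1 = 644.2

Technical coefficients a_ij = z_ij / X_j:
  a_11 = 312/1560 = 0.20, a_21 = 312/1560 = 0.20
  a_12 = 702/1560 = 0.45, a_22 = 546/1560 = 0.35
I − A =
  [   0.80    -0.45]
  [  -0.20     0.65]
det(I−A) = (0.80)(0.65) − (-0.45)(-0.20) = 0.4300
adj(I−A) = [[0.65, 0.45], [0.20, 0.80]]
(I − A)⁻¹ = adj(I−A) / det(I−A) ≈
  [   1.5116     1.0465]
  [   0.4651     1.8605]
x = (I − A)⁻¹ d = adj(I−A)·d / det(I−A), with det(I−A) = 0.4300:
  x_1 = (0.65·260 + 0.45·240) / 0.4300 = 277.00 / 0.4300 ≈ 644.2
  x_2 = (0.20·260 + 0.80·240) / 0.4300 = 244.00 / 0.4300 ≈ 567.4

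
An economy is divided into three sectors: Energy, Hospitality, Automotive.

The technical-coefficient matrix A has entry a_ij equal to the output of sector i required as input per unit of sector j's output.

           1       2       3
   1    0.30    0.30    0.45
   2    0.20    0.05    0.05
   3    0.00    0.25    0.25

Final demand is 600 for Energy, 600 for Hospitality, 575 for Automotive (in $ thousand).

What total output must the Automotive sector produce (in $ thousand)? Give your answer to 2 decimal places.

x_3 = 1142.90

I − A =
  [   0.70    -0.30    -0.45]
  [  -0.20     0.95    -0.05]
  [   0.00    -0.25     0.75]
Cofactors of I−A, C_ij = (−1)^(i+j)·(minor ij) (rows/columns in the sector order above):
  C_11 = (0.95)(0.75) − (-0.05)(-0.25) = 0.7000
  C_12 = −[(-0.20)(0.75) − (-0.05)(0.00)] = 0.1500
  C_13 = (-0.20)(-0.25) − (0.95)(0.00) = 0.0500
  C_21 = −[(-0.30)(0.75) − (-0.45)(-0.25)] = 0.3375
  C_22 = (0.70)(0.75) − (-0.45)(0.00) = 0.5250
  C_23 = −[(0.70)(-0.25) − (-0.30)(0.00)] = 0.1750
  C_31 = (-0.30)(-0.05) − (-0.45)(0.95) = 0.4425
  C_32 = −[(0.70)(-0.05) − (-0.45)(-0.20)] = 0.1250
  C_33 = (0.70)(0.95) − (-0.30)(-0.20) = 0.6050
det(I−A) = Σ_j (I−A)_1j·C_1j = (0.70)(0.7000) + (-0.30)(0.1500) + (-0.45)(0.0500) = 0.4225
adj(I−A) = Cᵀ =
  [ 0.7000   0.3375   0.4425]
  [ 0.1500   0.5250   0.1250]
  [ 0.0500   0.1750   0.6050]
(I − A)⁻¹ = adj(I−A) / det(I−A) ≈
  [   1.6568     0.7988     1.0473]
  [   0.3550     1.2426     0.2959]
  [   0.1183     0.4142     1.4320]
x = (I − A)⁻¹ d = adj(I−A)·d / det(I−A), with det(I−A) = 0.4225:
  x_1 = (0.7000·600 + 0.3375·600 + 0.4425·575) / 0.4225 = 876.9375 / 0.4225 ≈ 2075.59
  x_2 = (0.1500·600 + 0.5250·600 + 0.1250·575) / 0.4225 = 476.875 / 0.4225 ≈ 1128.70
  x_3 = (0.0500·600 + 0.1750·600 + 0.6050·575) / 0.4225 = 482.875 / 0.4225 ≈ 1142.90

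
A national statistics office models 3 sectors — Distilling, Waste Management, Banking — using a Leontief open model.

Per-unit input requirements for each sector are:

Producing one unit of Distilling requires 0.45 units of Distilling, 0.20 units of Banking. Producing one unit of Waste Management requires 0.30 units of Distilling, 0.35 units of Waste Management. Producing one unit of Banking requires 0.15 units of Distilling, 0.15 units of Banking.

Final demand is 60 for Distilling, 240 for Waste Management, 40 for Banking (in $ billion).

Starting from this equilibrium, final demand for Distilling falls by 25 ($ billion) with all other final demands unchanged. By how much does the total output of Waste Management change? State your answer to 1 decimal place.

I − A =
  [   0.55    -0.30    -0.15]
  [   0.00     0.65     0.00]
  [  -0.20     0.00     0.85]
Cofactors of I−A, C_ij = (−1)^(i+j)·(minor ij) (rows/columns in the sector order above):
  C_11 = (0.65)(0.85) − (0.00)(0.00) = 0.5525
  C_12 = −[(0.00)(0.85) − (0.00)(-0.20)] = 0.0000
  C_13 = (0.00)(0.00) − (0.65)(-0.20) = 0.1300
  C_21 = −[(-0.30)(0.85) − (-0.15)(0.00)] = 0.2550
  C_22 = (0.55)(0.85) − (-0.15)(-0.20) = 0.4375
  C_23 = −[(0.55)(0.00) − (-0.30)(-0.20)] = 0.0600
  C_31 = (-0.30)(0.00) − (-0.15)(0.65) = 0.0975
  C_32 = −[(0.55)(0.00) − (-0.15)(0.00)] = 0.0000
  C_33 = (0.55)(0.65) − (-0.30)(0.00) = 0.3575
det(I−A) = Σ_j (I−A)_1j·C_1j = (0.55)(0.5525) + (-0.30)(0.0000) + (-0.15)(0.1300) = 0.284375
adj(I−A) = Cᵀ =
  [ 0.5525   0.2550   0.0975]
  [ 0.0000   0.4375   0.0000]
  [ 0.1300   0.0600   0.3575]
(I − A)⁻¹ = adj(I−A) / det(I−A) ≈
  [   1.9429     0.8967     0.3429]
  [   0.0000     1.5385     0.0000]
  [   0.4571     0.2110     1.2571]
Δx = (I − A)⁻¹ Δd with Δd having -25 in the Distilling component and 0 elsewhere.
So Δx_W = L_WD · (-25), where L_WD = adj(I−A)_WD / det(I−A) = 0.0000 / 0.284375.
Δx_W = 0.0000 × (-25) / 0.284375 = 0.00 / 0.284375 = 0.0.

Δx_W = 0.0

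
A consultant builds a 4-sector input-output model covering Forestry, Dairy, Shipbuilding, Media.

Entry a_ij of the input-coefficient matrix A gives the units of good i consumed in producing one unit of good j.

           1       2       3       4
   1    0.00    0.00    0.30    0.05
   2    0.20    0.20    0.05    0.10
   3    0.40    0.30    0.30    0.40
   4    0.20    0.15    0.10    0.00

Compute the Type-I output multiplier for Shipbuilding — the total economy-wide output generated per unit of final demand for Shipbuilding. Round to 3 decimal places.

I − A =
  [   1.00     0.00    -0.30    -0.05]
  [  -0.20     0.80    -0.05    -0.10]
  [  -0.40    -0.30     0.70    -0.40]
  [  -0.20    -0.15    -0.10     1.00]
Compute the cofactors C_ij = (−1)^(i+j)·(3×3 minor ij) of I−A; the adjugate is their transpose:
adj(I−A) = Cᵀ =
  [ 0.496500   0.114750   0.239875   0.132250]
  [ 0.174000   0.507000   0.126500   0.110000]
  [ 0.456000   0.360000   0.775500   0.369000]
  [ 0.171000   0.135000   0.144500   0.431000]
det(I−A) = Σ_j (I−A)_1j·C_1j = (1.00)(0.496500) + (0.00)(0.174000) + (-0.30)(0.456000) + (-0.05)(0.171000) = 0.35115
(I − A)⁻¹ = adj(I−A) / det(I−A) ≈
  [   1.4139     0.3268     0.6831     0.3766]
  [   0.4955     1.4438     0.3602     0.3133]
  [   1.2986     1.0252     2.2085     1.0508]
  [   0.4870     0.3845     0.4115     1.2274]
The output multiplier for sector j is the column-j sum of the Leontief inverse (I − A)⁻¹ = adj(I−A) / det(I−A).
Column 3 of adj(I−A): (0.239875, 0.126500, 0.775500, 0.144500); det(I−A) = 0.35115.
m_3 = (0.239875 + 0.126500 + 0.775500 + 0.144500) / 0.35115 = 1.286375 / 0.35115 ≈ 3.663.

m_3 = 3.663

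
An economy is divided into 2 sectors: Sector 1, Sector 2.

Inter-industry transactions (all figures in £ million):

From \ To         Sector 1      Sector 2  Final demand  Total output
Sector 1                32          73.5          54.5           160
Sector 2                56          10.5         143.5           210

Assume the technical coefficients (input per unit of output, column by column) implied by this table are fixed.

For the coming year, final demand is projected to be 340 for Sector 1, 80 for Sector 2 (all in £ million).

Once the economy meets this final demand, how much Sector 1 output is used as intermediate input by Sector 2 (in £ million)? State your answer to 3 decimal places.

Technical coefficients a_ij = z_ij / X_j:
  a_11 = 32/160 = 0.20, a_21 = 56/160 = 0.35
  a_12 = 73.5/210 = 0.35, a_22 = 10.5/210 = 0.05
I − A =
  [   0.80    -0.35]
  [  -0.35     0.95]
det(I−A) = (0.80)(0.95) − (-0.35)(-0.35) = 0.6375
adj(I−A) = [[0.95, 0.35], [0.35, 0.80]]
(I − A)⁻¹ = adj(I−A) / det(I−A) ≈
  [   1.4902     0.5490]
  [   0.5490     1.2549]
First solve x = (I − A)⁻¹ d = adj(I−A)·d / det(I−A); in particular x_2 = (0.35·340 + 0.80·80) / 0.6375 = 183.00 / 0.6375 ≈ 287.05882.
Intermediate flow from 1 to 2: z_12 = a_12 · x_2 = 0.35 × 183.00 / 0.6375 = 64.05 / 0.6375 ≈ 100.471.

z_12 = 100.471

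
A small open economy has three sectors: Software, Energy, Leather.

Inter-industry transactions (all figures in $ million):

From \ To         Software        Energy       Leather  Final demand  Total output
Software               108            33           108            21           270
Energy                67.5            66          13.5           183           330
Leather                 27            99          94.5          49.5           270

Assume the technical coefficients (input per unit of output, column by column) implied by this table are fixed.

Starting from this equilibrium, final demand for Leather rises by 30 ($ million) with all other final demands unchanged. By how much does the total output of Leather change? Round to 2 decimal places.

Δx_L = 60.87

Technical coefficients a_ij = z_ij / X_j:
  a_SS = 108/270 = 0.40, a_ES = 67.5/270 = 0.25, a_LS = 27/270 = 0.10
  a_SE = 33/330 = 0.10, a_EE = 66/330 = 0.20, a_LE = 99/330 = 0.30
  a_SL = 108/270 = 0.40, a_EL = 13.5/270 = 0.05, a_LL = 94.5/270 = 0.35
I − A =
  [   0.60    -0.10    -0.40]
  [  -0.25     0.80    -0.05]
  [  -0.10    -0.30     0.65]
Cofactors of I−A, C_ij = (−1)^(i+j)·(minor ij) (rows/columns in the sector order above):
  C_11 = (0.80)(0.65) − (-0.05)(-0.30) = 0.5050
  C_12 = −[(-0.25)(0.65) − (-0.05)(-0.10)] = 0.1675
  C_13 = (-0.25)(-0.30) − (0.80)(-0.10) = 0.1550
  C_21 = −[(-0.10)(0.65) − (-0.40)(-0.30)] = 0.1850
  C_22 = (0.60)(0.65) − (-0.40)(-0.10) = 0.3500
  C_23 = −[(0.60)(-0.30) − (-0.10)(-0.10)] = 0.1900
  C_31 = (-0.10)(-0.05) − (-0.40)(0.80) = 0.3250
  C_32 = −[(0.60)(-0.05) − (-0.40)(-0.25)] = 0.1300
  C_33 = (0.60)(0.80) − (-0.10)(-0.25) = 0.4550
det(I−A) = Σ_j (I−A)_1j·C_1j = (0.60)(0.5050) + (-0.10)(0.1675) + (-0.40)(0.1550) = 0.22425
adj(I−A) = Cᵀ =
  [ 0.5050   0.1850   0.3250]
  [ 0.1675   0.3500   0.1300]
  [ 0.1550   0.1900   0.4550]
(I − A)⁻¹ = adj(I−A) / det(I−A) ≈
  [   2.2520     0.8250     1.4493]
  [   0.7469     1.5608     0.5797]
  [   0.6912     0.8473     2.0290]
Δx = (I − A)⁻¹ Δd with Δd having +30 in the Leather component and 0 elsewhere.
So Δx_L = L_LL · (+30), where L_LL = adj(I−A)_LL / det(I−A) = 0.4550 / 0.22425.
Δx_L = 0.4550 × (+30) / 0.22425 = 13.65 / 0.22425 ≈ 60.87.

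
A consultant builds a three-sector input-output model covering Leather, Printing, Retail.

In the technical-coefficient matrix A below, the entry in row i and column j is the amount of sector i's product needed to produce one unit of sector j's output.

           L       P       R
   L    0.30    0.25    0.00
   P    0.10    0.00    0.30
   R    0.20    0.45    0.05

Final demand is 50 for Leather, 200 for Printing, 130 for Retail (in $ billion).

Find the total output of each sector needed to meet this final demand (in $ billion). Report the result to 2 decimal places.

x_L = 184.30, x_P = 316.03, x_R = 325.34

I − A =
  [   0.70    -0.25     0.00]
  [  -0.10     1.00    -0.30]
  [  -0.20    -0.45     0.95]
Cofactors of I−A, C_ij = (−1)^(i+j)·(minor ij) (rows/columns in the sector order above):
  C_11 = (1.00)(0.95) − (-0.30)(-0.45) = 0.8150
  C_12 = −[(-0.10)(0.95) − (-0.30)(-0.20)] = 0.1550
  C_13 = (-0.10)(-0.45) − (1.00)(-0.20) = 0.2450
  C_21 = −[(-0.25)(0.95) − (0.00)(-0.45)] = 0.2375
  C_22 = (0.70)(0.95) − (0.00)(-0.20) = 0.6650
  C_23 = −[(0.70)(-0.45) − (-0.25)(-0.20)] = 0.3650
  C_31 = (-0.25)(-0.30) − (0.00)(1.00) = 0.0750
  C_32 = −[(0.70)(-0.30) − (0.00)(-0.10)] = 0.2100
  C_33 = (0.70)(1.00) − (-0.25)(-0.10) = 0.6750
det(I−A) = Σ_j (I−A)_1j·C_1j = (0.70)(0.8150) + (-0.25)(0.1550) + (0.00)(0.2450) = 0.53175
adj(I−A) = Cᵀ =
  [ 0.8150   0.2375   0.0750]
  [ 0.1550   0.6650   0.2100]
  [ 0.2450   0.3650   0.6750]
(I − A)⁻¹ = adj(I−A) / det(I−A) ≈
  [   1.5327     0.4466     0.1410]
  [   0.2915     1.2506     0.3949]
  [   0.4607     0.6864     1.2694]
x = (I − A)⁻¹ d = adj(I−A)·d / det(I−A), with det(I−A) = 0.53175:
  x_L = (0.8150·50 + 0.2375·200 + 0.0750·130) / 0.53175 = 98.00 / 0.53175 ≈ 184.30
  x_P = (0.1550·50 + 0.6650·200 + 0.2100·130) / 0.53175 = 168.05 / 0.53175 ≈ 316.03
  x_R = (0.2450·50 + 0.3650·200 + 0.6750·130) / 0.53175 = 173.00 / 0.53175 ≈ 325.34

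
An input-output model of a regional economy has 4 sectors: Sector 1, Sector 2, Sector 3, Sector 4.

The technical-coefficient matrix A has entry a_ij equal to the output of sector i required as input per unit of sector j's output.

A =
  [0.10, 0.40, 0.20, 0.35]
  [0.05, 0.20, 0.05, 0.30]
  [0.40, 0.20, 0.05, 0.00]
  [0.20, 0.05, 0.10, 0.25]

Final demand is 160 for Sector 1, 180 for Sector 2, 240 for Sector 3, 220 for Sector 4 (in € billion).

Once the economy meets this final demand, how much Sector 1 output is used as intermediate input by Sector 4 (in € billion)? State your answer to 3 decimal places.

I − A =
  [   0.90    -0.40    -0.20    -0.35]
  [  -0.05     0.80    -0.05    -0.30]
  [  -0.40    -0.20     0.95     0.00]
  [  -0.20    -0.05    -0.10     0.75]
Compute the cofactors C_ij = (−1)^(i+j)·(3×3 minor ij) of I−A; the adjugate is their transpose:
adj(I−A) = Cᵀ =
  [ 0.542250   0.338625   0.172875   0.388500]
  [ 0.119625   0.500750   0.078500   0.256125]
  [ 0.253500   0.248000   0.430625   0.217500]
  [ 0.186375   0.156750   0.108750   0.582000]
det(I−A) = Σ_j (I−A)_1j·C_1j = (0.90)(0.542250) + (-0.40)(0.119625) + (-0.20)(0.253500) + (-0.35)(0.186375) = 0.32424375
(I − A)⁻¹ = adj(I−A) / det(I−A) ≈
  [   1.6724     1.0444     0.5332     1.1982]
  [   0.3689     1.5444     0.2421     0.7899]
  [   0.7818     0.7649     1.3281     0.6708]
  [   0.5748     0.4834     0.3354     1.7949]
First solve x = (I − A)⁻¹ d = adj(I−A)·d / det(I−A); in particular x_4 = (0.186375·160 + 0.156750·180 + 0.108750·240 + 0.582000·220) / 0.32424375 = 212.175 / 0.32424375 ≈ 654.36882.
Intermediate flow from 1 to 4: z_14 = a_14 · x_4 = 0.35 × 212.175 / 0.32424375 = 74.26125 / 0.32424375 ≈ 229.029.

z_14 = 229.029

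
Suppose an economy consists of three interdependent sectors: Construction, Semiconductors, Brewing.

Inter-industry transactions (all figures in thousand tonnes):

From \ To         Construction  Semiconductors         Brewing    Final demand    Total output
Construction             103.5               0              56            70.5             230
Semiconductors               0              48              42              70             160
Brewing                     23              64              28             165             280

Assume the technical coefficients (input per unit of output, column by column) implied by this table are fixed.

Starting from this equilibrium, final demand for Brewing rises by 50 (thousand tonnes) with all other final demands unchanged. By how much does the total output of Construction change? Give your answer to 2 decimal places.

Technical coefficients a_ij = z_ij / X_j:
  a_11 = 103.5/230 = 0.45, a_21 = 0/230 = 0.00, a_31 = 23/230 = 0.10
  a_12 = 0/160 = 0.00, a_22 = 48/160 = 0.30, a_32 = 64/160 = 0.40
  a_13 = 56/280 = 0.20, a_23 = 42/280 = 0.15, a_33 = 28/280 = 0.10
I − A =
  [   0.55     0.00    -0.20]
  [   0.00     0.70    -0.15]
  [  -0.10    -0.40     0.90]
Cofactors of I−A, C_ij = (−1)^(i+j)·(minor ij) (rows/columns in the sector order above):
  C_11 = (0.70)(0.90) − (-0.15)(-0.40) = 0.5700
  C_12 = −[(0.00)(0.90) − (-0.15)(-0.10)] = 0.0150
  C_13 = (0.00)(-0.40) − (0.70)(-0.10) = 0.0700
  C_21 = −[(0.00)(0.90) − (-0.20)(-0.40)] = 0.0800
  C_22 = (0.55)(0.90) − (-0.20)(-0.10) = 0.4750
  C_23 = −[(0.55)(-0.40) − (0.00)(-0.10)] = 0.2200
  C_31 = (0.00)(-0.15) − (-0.20)(0.70) = 0.1400
  C_32 = −[(0.55)(-0.15) − (-0.20)(0.00)] = 0.0825
  C_33 = (0.55)(0.70) − (0.00)(0.00) = 0.3850
det(I−A) = Σ_j (I−A)_1j·C_1j = (0.55)(0.5700) + (0.00)(0.0150) + (-0.20)(0.0700) = 0.2995
adj(I−A) = Cᵀ =
  [ 0.5700   0.0800   0.1400]
  [ 0.0150   0.4750   0.0825]
  [ 0.0700   0.2200   0.3850]
(I − A)⁻¹ = adj(I−A) / det(I−A) ≈
  [   1.9032     0.2671     0.4674]
  [   0.0501     1.5860     0.2755]
  [   0.2337     0.7346     1.2855]
Δx = (I − A)⁻¹ Δd with Δd having +50 in the Brewing component and 0 elsewhere.
So Δx_1 = L_13 · (+50), where L_13 = adj(I−A)_13 / det(I−A) = 0.1400 / 0.2995.
Δx_1 = 0.1400 × (+50) / 0.2995 = 7.00 / 0.2995 ≈ 23.37.

Δx_1 = 23.37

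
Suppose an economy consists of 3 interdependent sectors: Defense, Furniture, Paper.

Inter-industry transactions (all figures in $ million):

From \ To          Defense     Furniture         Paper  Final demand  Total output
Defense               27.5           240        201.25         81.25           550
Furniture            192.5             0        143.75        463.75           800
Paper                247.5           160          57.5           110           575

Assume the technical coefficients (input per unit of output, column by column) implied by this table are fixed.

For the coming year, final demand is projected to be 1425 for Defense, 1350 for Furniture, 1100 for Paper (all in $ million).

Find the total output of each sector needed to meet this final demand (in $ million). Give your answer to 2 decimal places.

Technical coefficients a_ij = z_ij / X_j:
  a_11 = 27.5/550 = 0.05, a_21 = 192.5/550 = 0.35, a_31 = 247.5/550 = 0.45
  a_12 = 240/800 = 0.30, a_22 = 0/800 = 0.00, a_32 = 160/800 = 0.20
  a_13 = 201.25/575 = 0.35, a_23 = 143.75/575 = 0.25, a_33 = 57.5/575 = 0.10
I − A =
  [   0.95    -0.30    -0.35]
  [  -0.35     1.00    -0.25]
  [  -0.45    -0.20     0.90]
Cofactors of I−A, C_ij = (−1)^(i+j)·(minor ij) (rows/columns in the sector order above):
  C_11 = (1.00)(0.90) − (-0.25)(-0.20) = 0.8500
  C_12 = −[(-0.35)(0.90) − (-0.25)(-0.45)] = 0.4275
  C_13 = (-0.35)(-0.20) − (1.00)(-0.45) = 0.5200
  C_21 = −[(-0.30)(0.90) − (-0.35)(-0.20)] = 0.3400
  C_22 = (0.95)(0.90) − (-0.35)(-0.45) = 0.6975
  C_23 = −[(0.95)(-0.20) − (-0.30)(-0.45)] = 0.3250
  C_31 = (-0.30)(-0.25) − (-0.35)(1.00) = 0.4250
  C_32 = −[(0.95)(-0.25) − (-0.35)(-0.35)] = 0.3600
  C_33 = (0.95)(1.00) − (-0.30)(-0.35) = 0.8450
det(I−A) = Σ_j (I−A)_1j·C_1j = (0.95)(0.8500) + (-0.30)(0.4275) + (-0.35)(0.5200) = 0.49725
adj(I−A) = Cᵀ =
  [ 0.8500   0.3400   0.4250]
  [ 0.4275   0.6975   0.3600]
  [ 0.5200   0.3250   0.8450]
(I − A)⁻¹ = adj(I−A) / det(I−A) ≈
  [   1.7094     0.6838     0.8547]
  [   0.8597     1.4027     0.7240]
  [   1.0458     0.6536     1.6993]
x = (I − A)⁻¹ d = adj(I−A)·d / det(I−A), with det(I−A) = 0.49725:
  x_1 = (0.8500·1425 + 0.3400·1350 + 0.4250·1100) / 0.49725 = 2137.75 / 0.49725 ≈ 4299.15
  x_2 = (0.4275·1425 + 0.6975·1350 + 0.3600·1100) / 0.49725 = 1946.8125 / 0.49725 ≈ 3915.16
  x_3 = (0.5200·1425 + 0.3250·1350 + 0.8450·1100) / 0.49725 = 2109.25 / 0.49725 ≈ 4241.83

x_1 = 4299.15, x_2 = 3915.16, x_3 = 4241.83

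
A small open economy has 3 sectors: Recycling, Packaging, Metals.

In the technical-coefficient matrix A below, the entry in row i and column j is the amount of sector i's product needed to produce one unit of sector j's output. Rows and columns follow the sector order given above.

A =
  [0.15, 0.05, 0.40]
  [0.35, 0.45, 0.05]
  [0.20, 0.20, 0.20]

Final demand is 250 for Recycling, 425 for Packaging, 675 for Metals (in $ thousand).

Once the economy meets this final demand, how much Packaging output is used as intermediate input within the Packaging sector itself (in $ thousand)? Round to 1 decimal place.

z_PP = 726.9

I − A =
  [   0.85    -0.05    -0.40]
  [  -0.35     0.55    -0.05]
  [  -0.20    -0.20     0.80]
Cofactors of I−A, C_ij = (−1)^(i+j)·(minor ij) (rows/columns in the sector order above):
  C_11 = (0.55)(0.80) − (-0.05)(-0.20) = 0.4300
  C_12 = −[(-0.35)(0.80) − (-0.05)(-0.20)] = 0.2900
  C_13 = (-0.35)(-0.20) − (0.55)(-0.20) = 0.1800
  C_21 = −[(-0.05)(0.80) − (-0.40)(-0.20)] = 0.1200
  C_22 = (0.85)(0.80) − (-0.40)(-0.20) = 0.6000
  C_23 = −[(0.85)(-0.20) − (-0.05)(-0.20)] = 0.1800
  C_31 = (-0.05)(-0.05) − (-0.40)(0.55) = 0.2225
  C_32 = −[(0.85)(-0.05) − (-0.40)(-0.35)] = 0.1825
  C_33 = (0.85)(0.55) − (-0.05)(-0.35) = 0.4500
det(I−A) = Σ_j (I−A)_1j·C_1j = (0.85)(0.4300) + (-0.05)(0.2900) + (-0.40)(0.1800) = 0.2790
adj(I−A) = Cᵀ =
  [ 0.4300   0.1200   0.2225]
  [ 0.2900   0.6000   0.1825]
  [ 0.1800   0.1800   0.4500]
(I − A)⁻¹ = adj(I−A) / det(I−A) ≈
  [   1.5412     0.4301     0.7975]
  [   1.0394     2.1505     0.6541]
  [   0.6452     0.6452     1.6129]
First solve x = (I − A)⁻¹ d = adj(I−A)·d / det(I−A); in particular x_P = (0.2900·250 + 0.6000·425 + 0.1825·675) / 0.2790 = 450.6875 / 0.2790 ≈ 1615.367.
Intermediate flow from P to P: z_PP = a_PP · x_P = 0.45 × 450.6875 / 0.2790 = 202.809375 / 0.2790 ≈ 726.9.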